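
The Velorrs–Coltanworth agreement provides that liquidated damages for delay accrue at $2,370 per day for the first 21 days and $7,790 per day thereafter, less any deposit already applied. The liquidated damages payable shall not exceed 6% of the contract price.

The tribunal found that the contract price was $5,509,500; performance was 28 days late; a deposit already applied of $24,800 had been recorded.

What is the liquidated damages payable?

First 21 days: 21 × $2,370 = $49,770
Remaining days: (28 − 21) × $7,790 = $54,530
Accrued per-day damages: $49,770 + $54,530 = $104,300
Less deposit already applied: $104,300 − $24,800 = $79,500
Cap: 6% of $5,509,500 = $330,570
Cap at $330,570: $79,500 is within the cap, no reduction.

$79,500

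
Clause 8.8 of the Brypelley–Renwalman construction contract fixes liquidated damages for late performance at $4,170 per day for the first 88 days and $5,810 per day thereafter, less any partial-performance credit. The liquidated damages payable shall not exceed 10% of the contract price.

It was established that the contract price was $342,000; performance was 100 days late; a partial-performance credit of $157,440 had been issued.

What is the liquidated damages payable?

Liquidated damages: $34,200

First 88 days: 88 × $4,170 = $366,960
Remaining days: (100 − 88) × $5,810 = $69,720
Accrued per-day damages: $366,960 + $69,720 = $436,680
Less partial-performance credit: $436,680 − $157,440 = $279,240
Cap: 10% of $342,000 = $34,200
Cap at $34,200: $279,240 exceeds the cap → $34,200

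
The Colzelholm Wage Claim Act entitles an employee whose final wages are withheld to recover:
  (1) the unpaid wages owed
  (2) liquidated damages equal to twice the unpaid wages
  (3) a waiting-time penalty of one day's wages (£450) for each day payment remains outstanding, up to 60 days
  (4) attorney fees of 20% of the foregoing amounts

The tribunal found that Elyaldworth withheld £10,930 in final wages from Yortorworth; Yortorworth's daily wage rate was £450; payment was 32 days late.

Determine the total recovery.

Doubled: 2 × £10,930 = £21,860
Penalty days: min(32, 60) = 32
Waiting-time penalty: 32 × £450 = £14,400
Subtotal: £10,930 + £21,860 + £14,400 = £47,190
Attorney fees: 20% of £47,190 = £9,438
Total award: £47,190 + £9,438 = £56,628

£56,628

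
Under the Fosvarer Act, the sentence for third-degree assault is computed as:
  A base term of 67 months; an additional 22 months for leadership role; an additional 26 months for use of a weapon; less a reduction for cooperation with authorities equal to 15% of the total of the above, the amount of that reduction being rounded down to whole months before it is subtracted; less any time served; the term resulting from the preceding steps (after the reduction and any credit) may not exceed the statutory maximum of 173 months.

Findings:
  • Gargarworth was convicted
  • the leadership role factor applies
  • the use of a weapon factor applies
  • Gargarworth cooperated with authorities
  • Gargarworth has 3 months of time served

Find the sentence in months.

Leadership role enhancement: +22 months
Use of a weapon enhancement: +26 months
Adjusted term: 67 months + 22 months + 26 months = 115 months
Cooperation with authorities reduction: 15% of 115 months = 17 months (rounded down)
After reduction: 115 − 17 = 98 months
Less time served: 98 months − 3 months = 95 months
Cap at 173 months: 95 months is within the cap, no reduction.

95 months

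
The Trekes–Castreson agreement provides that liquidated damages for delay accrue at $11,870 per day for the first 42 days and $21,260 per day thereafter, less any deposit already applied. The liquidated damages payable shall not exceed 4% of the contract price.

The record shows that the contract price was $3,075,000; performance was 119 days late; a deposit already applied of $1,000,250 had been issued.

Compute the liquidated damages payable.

First 42 days: 42 × $11,870 = $498,540
Remaining days: (119 − 42) × $21,260 = $1,637,020
Accrued per-day damages: $498,540 + $1,637,020 = $2,135,560
Less deposit already applied: $2,135,560 − $1,000,250 = $1,135,310
Cap: 4% of $3,075,000 = $123,000
Cap at $123,000: $1,135,310 exceeds the cap → $123,000

$123,000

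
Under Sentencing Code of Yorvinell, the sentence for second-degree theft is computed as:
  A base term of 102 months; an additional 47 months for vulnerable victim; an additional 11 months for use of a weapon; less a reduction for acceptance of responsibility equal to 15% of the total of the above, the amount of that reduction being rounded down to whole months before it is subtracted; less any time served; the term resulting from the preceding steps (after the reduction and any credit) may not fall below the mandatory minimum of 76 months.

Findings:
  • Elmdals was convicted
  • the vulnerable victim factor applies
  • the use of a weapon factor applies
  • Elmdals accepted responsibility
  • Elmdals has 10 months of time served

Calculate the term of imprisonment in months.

126 months

Vulnerable victim enhancement: +47 months
Use of a weapon enhancement: +11 months
Adjusted term: 102 months + 47 months + 11 months = 160 months
Acceptance of responsibility reduction: 15% of 160 months = 24 months (rounded down)
After reduction: 160 − 24 = 136 months
Less time served: 136 months − 10 months = 126 months
Minimum 76 months: 126 months meets the minimum, no increase.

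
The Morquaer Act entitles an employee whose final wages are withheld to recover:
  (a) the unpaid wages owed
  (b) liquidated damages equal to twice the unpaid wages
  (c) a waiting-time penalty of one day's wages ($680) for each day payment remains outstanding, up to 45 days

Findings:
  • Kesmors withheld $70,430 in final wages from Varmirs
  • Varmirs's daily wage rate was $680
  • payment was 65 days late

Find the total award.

Doubled: 2 × $70,430 = $140,860
Penalty days: min(65, 45) = 45
Waiting-time penalty: 45 × $680 = $30,600
Total award: $70,430 + $140,860 + $30,600 = $241,890

$241,890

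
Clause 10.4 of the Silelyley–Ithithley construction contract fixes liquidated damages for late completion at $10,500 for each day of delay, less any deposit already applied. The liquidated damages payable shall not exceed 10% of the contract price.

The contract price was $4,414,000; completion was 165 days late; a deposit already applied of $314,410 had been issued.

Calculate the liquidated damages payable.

Liquidated damages: $441,400

Per-day damages: 165 × $10,500 = $1,732,500
Less deposit already applied: $1,732,500 − $314,410 = $1,418,090
Cap: 10% of $4,414,000 = $441,400
Cap at $441,400: $1,418,090 exceeds the cap → $441,400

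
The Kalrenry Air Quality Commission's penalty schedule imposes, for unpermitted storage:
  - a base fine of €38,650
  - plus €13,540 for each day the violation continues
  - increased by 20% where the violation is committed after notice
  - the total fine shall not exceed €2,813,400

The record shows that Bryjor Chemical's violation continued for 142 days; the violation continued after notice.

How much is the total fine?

Per-day component: 142 × €13,540 = €1,922,680
Base plus per-day: €38,650 + €1,922,680 = €1,961,330
Enhancement: 20% of €1,961,330 = €392,266
Enhanced fine: €1,961,330 + €392,266 = €2,353,596
Cap at €2,813,400: €2,353,596 is within the cap, no reduction.

€2,353,596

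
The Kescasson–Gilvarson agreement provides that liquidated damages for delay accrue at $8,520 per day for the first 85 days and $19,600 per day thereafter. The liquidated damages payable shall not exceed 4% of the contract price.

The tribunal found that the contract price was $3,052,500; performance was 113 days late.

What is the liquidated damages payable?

$122,100

First 85 days: 85 × $8,520 = $724,200
Remaining days: (113 − 85) × $19,600 = $548,800
Accrued per-day damages: $724,200 + $548,800 = $1,273,000
Cap: 4% of $3,052,500 = $122,100
Cap at $122,100: $1,273,000 exceeds the cap → $122,100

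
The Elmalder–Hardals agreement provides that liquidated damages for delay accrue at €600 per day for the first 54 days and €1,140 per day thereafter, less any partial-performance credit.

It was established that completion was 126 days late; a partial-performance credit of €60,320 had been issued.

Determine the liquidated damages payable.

€54,160

First 54 days: 54 × €600 = €32,400
Remaining days: (126 − 54) × €1,140 = €82,080
Accrued per-day damages: €32,400 + €82,080 = €114,480
Less partial-performance credit: €114,480 − €60,320 = €54,160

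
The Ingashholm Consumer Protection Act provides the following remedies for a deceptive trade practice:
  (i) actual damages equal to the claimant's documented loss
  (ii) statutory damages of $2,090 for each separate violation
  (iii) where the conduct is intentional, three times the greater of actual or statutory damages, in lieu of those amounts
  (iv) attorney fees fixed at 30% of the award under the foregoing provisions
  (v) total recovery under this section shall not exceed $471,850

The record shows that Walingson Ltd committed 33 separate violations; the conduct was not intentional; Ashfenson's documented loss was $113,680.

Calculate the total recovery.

$237,445

Statutory damages: 33 × $2,090 = $68,970
Conduct not intentional: the in-lieu enhancement does not apply.
Actual plus statutory damages: $113,680 + $68,970 = $182,650
Attorney fees: 30% of $182,650 = $54,795
Total before cap: $182,650 + $54,795 = $237,445
Cap at $471,850: $237,445 is within the cap, no reduction.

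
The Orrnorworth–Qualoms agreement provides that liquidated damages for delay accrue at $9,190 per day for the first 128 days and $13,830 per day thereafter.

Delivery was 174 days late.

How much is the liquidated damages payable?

$1,812,500

First 128 days: 128 × $9,190 = $1,176,320
Remaining days: (174 − 128) × $13,830 = $636,180
Accrued per-day damages: $1,176,320 + $636,180 = $1,812,500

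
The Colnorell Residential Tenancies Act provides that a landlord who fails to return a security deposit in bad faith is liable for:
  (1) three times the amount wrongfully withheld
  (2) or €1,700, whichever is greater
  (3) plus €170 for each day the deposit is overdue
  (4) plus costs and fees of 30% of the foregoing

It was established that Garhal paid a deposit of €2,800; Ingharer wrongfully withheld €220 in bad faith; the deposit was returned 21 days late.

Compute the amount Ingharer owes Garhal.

Trebled: 3 × €220 = €660
Minimum €1,700: €660 is below the minimum → €1,700
Late-return penalty: 21 × €170 = €3,570
Damages plus late penalty: €1,700 + €3,570 = €5,270
Costs and fees: 30% of €5,270 = €1,581
Total recovery: €5,270 + €1,581 = €6,851

€6,851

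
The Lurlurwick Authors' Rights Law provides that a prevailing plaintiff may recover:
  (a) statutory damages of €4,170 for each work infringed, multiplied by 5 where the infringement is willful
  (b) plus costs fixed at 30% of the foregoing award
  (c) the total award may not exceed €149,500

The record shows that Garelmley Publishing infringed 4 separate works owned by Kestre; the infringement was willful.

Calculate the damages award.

Statutory damages: 4 × €4,170 = €16,680
Multiplied by 5: 5 × €16,680 = €83,400
Costs: 30% of €83,400 = €25,020
Award plus costs: €83,400 + €25,020 = €108,420
Cap at €149,500: €108,420 is within the cap, no reduction.

€108,420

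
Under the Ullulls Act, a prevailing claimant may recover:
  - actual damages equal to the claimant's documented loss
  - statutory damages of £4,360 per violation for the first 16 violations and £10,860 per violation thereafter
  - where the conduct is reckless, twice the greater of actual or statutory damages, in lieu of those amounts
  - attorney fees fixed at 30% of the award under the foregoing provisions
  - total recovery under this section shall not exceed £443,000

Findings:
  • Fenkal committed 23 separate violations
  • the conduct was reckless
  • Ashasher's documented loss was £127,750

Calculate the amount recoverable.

First 16 violations: 16 × £4,360 = £69,760
Remaining violations: (23 − 16) × £10,860 = £76,020
Statutory damages: £69,760 + £76,020 = £145,780
Greater of actual damages (£127,750) or statutory damages (£145,780): £145,780
Doubled: 2 × £145,780 = £291,560
Attorney fees: 30% of £291,560 = £87,468
Total before cap: £291,560 + £87,468 = £379,028
Cap at £443,000: £379,028 is within the cap, no reduction.

£379,028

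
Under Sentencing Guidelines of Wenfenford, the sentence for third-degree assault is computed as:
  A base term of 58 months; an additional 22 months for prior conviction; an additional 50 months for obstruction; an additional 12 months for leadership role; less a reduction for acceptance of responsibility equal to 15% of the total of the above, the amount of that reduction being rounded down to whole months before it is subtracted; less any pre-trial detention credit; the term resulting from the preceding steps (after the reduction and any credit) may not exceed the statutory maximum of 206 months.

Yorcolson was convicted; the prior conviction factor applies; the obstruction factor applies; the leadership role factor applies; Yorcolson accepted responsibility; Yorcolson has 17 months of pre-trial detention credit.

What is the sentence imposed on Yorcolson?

Prior conviction enhancement: +22 months
Obstruction enhancement: +50 months
Leadership role enhancement: +12 months
Adjusted term: 58 months + 22 months + 50 months + 12 months = 142 months
Acceptance of responsibility reduction: 15% of 142 months = 21 months (rounded down)
After reduction: 142 − 21 = 121 months
Less pre-trial detention credit: 121 months − 17 months = 104 months
Cap at 206 months: 104 months is within the cap, no reduction.

Sentence: 104 months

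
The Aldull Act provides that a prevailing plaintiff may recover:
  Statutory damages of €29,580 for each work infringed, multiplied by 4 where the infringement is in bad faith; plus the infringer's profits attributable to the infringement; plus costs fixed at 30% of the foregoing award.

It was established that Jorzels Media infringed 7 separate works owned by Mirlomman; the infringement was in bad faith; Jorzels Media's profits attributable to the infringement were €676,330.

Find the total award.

Statutory damages: 7 × €29,580 = €207,060
Multiplied by 4: 4 × €207,060 = €828,240
Combined award: €828,240 + €676,330 = €1,504,570
Costs: 30% of €1,504,570 = €451,371
Award plus costs: €1,504,570 + €451,371 = €1,955,941

€1,955,941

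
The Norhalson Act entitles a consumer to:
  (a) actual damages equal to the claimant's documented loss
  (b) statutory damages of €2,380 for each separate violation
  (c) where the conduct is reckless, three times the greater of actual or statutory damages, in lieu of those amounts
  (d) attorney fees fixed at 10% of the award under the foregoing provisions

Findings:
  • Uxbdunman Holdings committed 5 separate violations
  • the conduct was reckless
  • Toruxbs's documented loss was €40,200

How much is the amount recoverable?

Statutory damages: 5 × €2,380 = €11,900
Greater of actual damages (€40,200) or statutory damages (€11,900): €40,200
Trebled: 3 × €40,200 = €120,600
Attorney fees: 10% of €120,600 = €12,060
Total recovery: €120,600 + €12,060 = €132,660

€132,660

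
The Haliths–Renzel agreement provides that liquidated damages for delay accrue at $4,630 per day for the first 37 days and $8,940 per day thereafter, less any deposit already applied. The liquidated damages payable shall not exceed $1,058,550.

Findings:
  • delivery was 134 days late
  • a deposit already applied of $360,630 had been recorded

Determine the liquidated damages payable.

First 37 days: 37 × $4,630 = $171,310
Remaining days: (134 − 37) × $8,940 = $867,180
Accrued per-day damages: $171,310 + $867,180 = $1,038,490
Less deposit already applied: $1,038,490 − $360,630 = $677,860
Cap at $1,058,550: $677,860 is within the cap, no reduction.

$677,860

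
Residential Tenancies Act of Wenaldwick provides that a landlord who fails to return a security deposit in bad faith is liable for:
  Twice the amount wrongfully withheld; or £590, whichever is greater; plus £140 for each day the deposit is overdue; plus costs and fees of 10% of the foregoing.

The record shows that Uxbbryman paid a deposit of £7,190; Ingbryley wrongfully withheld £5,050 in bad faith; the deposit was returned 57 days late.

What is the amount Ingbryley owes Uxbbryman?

£19,888

Doubled: 2 × £5,050 = £10,100
Minimum £590: £10,100 meets the minimum, no increase.
Late-return penalty: 57 × £140 = £7,980
Damages plus late penalty: £10,100 + £7,980 = £18,080
Costs and fees: 10% of £18,080 = £1,808
Total recovery: £18,080 + £1,808 = £19,888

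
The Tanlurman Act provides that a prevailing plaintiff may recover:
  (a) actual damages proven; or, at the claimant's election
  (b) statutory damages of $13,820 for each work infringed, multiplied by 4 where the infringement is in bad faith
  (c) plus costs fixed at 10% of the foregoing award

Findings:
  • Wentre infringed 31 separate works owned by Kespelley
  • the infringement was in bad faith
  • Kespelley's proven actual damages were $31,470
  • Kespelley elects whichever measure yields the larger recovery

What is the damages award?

Statutory damages: 31 × $13,820 = $428,420
Multiplied by 4: 4 × $428,420 = $1,713,680
Greater of actual damages ($31,470) or enhanced statutory damages ($1,713,680): $1,713,680
Costs: 10% of $1,713,680 = $171,368
Award plus costs: $1,713,680 + $171,368 = $1,885,048

Award: $1,885,048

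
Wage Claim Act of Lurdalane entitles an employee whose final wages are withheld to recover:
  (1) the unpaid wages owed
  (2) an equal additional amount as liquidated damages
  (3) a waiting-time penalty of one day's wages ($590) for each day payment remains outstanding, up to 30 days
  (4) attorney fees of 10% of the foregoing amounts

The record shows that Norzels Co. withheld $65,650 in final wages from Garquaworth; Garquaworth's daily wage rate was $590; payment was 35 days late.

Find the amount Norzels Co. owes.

$163,900

Liquidated damages (equal amount): $65,650
Penalty days: min(35, 30) = 30
Waiting-time penalty: 30 × $590 = $17,700
Subtotal: $65,650 + $65,650 + $17,700 = $149,000
Attorney fees: 10% of $149,000 = $14,900
Total award: $149,000 + $14,900 = $163,900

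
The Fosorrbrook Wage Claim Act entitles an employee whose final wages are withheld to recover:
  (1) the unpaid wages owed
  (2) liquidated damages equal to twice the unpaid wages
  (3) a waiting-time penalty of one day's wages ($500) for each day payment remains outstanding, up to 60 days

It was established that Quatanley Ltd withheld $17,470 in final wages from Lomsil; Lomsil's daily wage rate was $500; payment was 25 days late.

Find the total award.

Doubled: 2 × $17,470 = $34,940
Penalty days: min(25, 60) = 25
Waiting-time penalty: 25 × $500 = $12,500
Total award: $17,470 + $34,940 + $12,500 = $64,910

$64,910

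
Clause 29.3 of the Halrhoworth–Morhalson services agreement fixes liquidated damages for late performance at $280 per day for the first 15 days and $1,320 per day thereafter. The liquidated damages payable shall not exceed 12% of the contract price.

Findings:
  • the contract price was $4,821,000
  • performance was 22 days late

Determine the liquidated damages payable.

Liquidated damages: $13,440

First 15 days: 15 × $280 = $4,200
Remaining days: (22 − 15) × $1,320 = $9,240
Accrued per-day damages: $4,200 + $9,240 = $13,440
Cap: 12% of $4,821,000 = $578,520
Cap at $578,520: $13,440 is within the cap, no reduction.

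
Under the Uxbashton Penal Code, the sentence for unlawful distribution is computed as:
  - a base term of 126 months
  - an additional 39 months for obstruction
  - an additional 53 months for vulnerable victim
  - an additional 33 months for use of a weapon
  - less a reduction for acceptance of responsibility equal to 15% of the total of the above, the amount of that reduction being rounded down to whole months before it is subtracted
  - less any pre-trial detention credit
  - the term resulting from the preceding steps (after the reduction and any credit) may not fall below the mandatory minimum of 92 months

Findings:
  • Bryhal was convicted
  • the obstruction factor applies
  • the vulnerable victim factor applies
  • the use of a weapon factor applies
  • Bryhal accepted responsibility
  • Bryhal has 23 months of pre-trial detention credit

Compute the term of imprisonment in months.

Obstruction enhancement: +39 months
Vulnerable victim enhancement: +53 months
Use of a weapon enhancement: +33 months
Adjusted term: 126 months + 39 months + 53 months + 33 months = 251 months
Acceptance of responsibility reduction: 15% of 251 months = 37 months (rounded down)
After reduction: 251 − 37 = 214 months
Less pre-trial detention credit: 214 months − 23 months = 191 months
Minimum 92 months: 191 months meets the minimum, no increase.

191 months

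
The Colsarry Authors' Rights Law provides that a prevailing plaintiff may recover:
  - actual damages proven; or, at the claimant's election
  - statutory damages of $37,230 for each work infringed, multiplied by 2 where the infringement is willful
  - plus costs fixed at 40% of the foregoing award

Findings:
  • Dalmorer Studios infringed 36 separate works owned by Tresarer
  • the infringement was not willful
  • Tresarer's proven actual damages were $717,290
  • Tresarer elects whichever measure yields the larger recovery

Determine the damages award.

Statutory damages: 36 × $37,230 = $1,340,280
Infringement not willful: no ×2 enhancement.
Greater of actual damages ($717,290) or statutory damages ($1,340,280): $1,340,280
Costs: 40% of $1,340,280 = $536,112
Award plus costs: $1,340,280 + $536,112 = $1,876,392

$1,876,392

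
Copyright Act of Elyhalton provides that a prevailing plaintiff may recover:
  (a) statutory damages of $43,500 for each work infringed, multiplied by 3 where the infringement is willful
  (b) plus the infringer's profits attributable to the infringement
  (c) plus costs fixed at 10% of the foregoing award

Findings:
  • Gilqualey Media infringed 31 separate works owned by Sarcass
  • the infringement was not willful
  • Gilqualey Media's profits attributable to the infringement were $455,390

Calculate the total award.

Statutory damages: 31 × $43,500 = $1,348,500
Infringement not willful: no ×3 enhancement.
Combined award: $1,348,500 + $455,390 = $1,803,890
Costs: 10% of $1,803,890 = $180,389
Award plus costs: $1,803,890 + $180,389 = $1,984,279

$1,984,279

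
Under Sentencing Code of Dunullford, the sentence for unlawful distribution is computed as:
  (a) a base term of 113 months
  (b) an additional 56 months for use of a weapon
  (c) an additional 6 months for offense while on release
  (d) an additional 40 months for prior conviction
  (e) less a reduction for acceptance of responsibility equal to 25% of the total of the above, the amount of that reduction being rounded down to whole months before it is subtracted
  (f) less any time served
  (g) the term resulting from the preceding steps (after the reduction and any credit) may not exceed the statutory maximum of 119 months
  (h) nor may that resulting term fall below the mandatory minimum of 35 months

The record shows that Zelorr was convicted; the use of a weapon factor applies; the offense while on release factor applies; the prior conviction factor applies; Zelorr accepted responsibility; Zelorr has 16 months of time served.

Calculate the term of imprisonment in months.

119 months

Use of a weapon enhancement: +56 months
Offense while on release enhancement: +6 months
Prior conviction enhancement: +40 months
Adjusted term: 113 months + 56 months + 6 months + 40 months = 215 months
Acceptance of responsibility reduction: 25% of 215 months = 53 months (rounded down)
After reduction: 215 − 53 = 162 months
Less time served: 162 months − 16 months = 146 months
Cap at 119 months: 146 months exceeds the cap → 119 months
Minimum 35 months: 119 months meets the minimum, no increase.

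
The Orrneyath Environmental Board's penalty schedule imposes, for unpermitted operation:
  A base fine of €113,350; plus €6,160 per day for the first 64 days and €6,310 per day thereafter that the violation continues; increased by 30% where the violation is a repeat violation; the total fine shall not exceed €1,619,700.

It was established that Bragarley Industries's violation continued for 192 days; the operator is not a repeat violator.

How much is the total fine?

First 64 days: 64 × €6,160 = €394,240
Remaining days: (192 − 64) × €6,310 = €807,680
Per-day component: €394,240 + €807,680 = €1,201,920
Base plus per-day: €113,350 + €1,201,920 = €1,315,270
The operator is not a repeat violator: no 30% increase.
Cap at €1,619,700: €1,315,270 is within the cap, no reduction.

€1,315,270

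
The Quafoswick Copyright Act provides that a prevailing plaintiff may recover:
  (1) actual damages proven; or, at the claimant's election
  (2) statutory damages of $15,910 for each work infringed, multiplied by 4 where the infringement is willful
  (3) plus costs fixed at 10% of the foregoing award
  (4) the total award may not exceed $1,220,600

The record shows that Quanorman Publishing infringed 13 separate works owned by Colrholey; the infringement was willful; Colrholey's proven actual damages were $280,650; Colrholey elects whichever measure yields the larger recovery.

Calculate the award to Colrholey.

Statutory damages: 13 × $15,910 = $206,830
Multiplied by 4: 4 × $206,830 = $827,320
Greater of actual damages ($280,650) or enhanced statutory damages ($827,320): $827,320
Costs: 10% of $827,320 = $82,732
Award plus costs: $827,320 + $82,732 = $910,052
Cap at $1,220,600: $910,052 is within the cap, no reduction.

$910,052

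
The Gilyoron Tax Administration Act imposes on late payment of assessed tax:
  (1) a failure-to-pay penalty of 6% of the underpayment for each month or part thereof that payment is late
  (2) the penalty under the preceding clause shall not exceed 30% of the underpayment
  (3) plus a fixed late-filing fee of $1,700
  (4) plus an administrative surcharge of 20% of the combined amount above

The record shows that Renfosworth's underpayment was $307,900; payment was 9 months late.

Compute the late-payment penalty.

$112,884

Accrued rate: 6% × 9 = 54%, capped at 30% → 30%
Failure-to-pay penalty: 30% of $307,900 = $92,370
Penalty before surcharge: $92,370 + $1,700 = $94,070
Administrative surcharge: 20% of $94,070 = $18,814
Total penalty: $94,070 + $18,814 = $112,884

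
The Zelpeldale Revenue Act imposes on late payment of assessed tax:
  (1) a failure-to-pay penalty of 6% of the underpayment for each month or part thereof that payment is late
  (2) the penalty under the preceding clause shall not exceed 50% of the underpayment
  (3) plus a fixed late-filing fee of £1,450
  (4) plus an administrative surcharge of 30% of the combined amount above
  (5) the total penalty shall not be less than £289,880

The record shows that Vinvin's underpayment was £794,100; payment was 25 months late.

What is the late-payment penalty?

Accrued rate: 6% × 25 = 150%, capped at 50% → 50%
Failure-to-pay penalty: 50% of £794,100 = £397,050
Penalty before surcharge: £397,050 + £1,450 = £398,500
Administrative surcharge: 30% of £398,500 = £119,550
Total penalty: £398,500 + £119,550 = £518,050
Minimum £289,880: £518,050 meets the minimum, no increase.

£518,050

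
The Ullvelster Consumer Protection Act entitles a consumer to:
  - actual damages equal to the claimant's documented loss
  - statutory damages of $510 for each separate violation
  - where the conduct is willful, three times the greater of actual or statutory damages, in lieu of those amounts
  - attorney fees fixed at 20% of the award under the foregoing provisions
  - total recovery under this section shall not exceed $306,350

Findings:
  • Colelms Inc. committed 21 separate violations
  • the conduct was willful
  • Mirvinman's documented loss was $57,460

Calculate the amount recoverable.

$206,856

Statutory damages: 21 × $510 = $10,710
Greater of actual damages ($57,460) or statutory damages ($10,710): $57,460
Trebled: 3 × $57,460 = $172,380
Attorney fees: 20% of $172,380 = $34,476
Total before cap: $172,380 + $34,476 = $206,856
Cap at $306,350: $206,856 is within the cap, no reduction.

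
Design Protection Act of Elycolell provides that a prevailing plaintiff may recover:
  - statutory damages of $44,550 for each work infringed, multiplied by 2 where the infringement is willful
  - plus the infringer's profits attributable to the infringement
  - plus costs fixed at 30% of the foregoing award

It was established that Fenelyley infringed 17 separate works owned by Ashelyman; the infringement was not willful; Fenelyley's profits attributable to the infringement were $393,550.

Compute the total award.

Statutory damages: 17 × $44,550 = $757,350
Infringement not willful: no ×2 enhancement.
Combined award: $757,350 + $393,550 = $1,150,900
Costs: 30% of $1,150,900 = $345,270
Award plus costs: $1,150,900 + $345,270 = $1,496,170

$1,496,170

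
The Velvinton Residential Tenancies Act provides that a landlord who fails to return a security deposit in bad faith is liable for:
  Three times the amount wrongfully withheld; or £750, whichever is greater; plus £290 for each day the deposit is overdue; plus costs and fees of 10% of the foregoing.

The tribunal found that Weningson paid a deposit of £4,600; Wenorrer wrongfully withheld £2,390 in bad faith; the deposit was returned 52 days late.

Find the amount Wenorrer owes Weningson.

£24,475

Trebled: 3 × £2,390 = £7,170
Minimum £750: £7,170 meets the minimum, no increase.
Late-return penalty: 52 × £290 = £15,080
Damages plus late penalty: £7,170 + £15,080 = £22,250
Costs and fees: 10% of £22,250 = £2,225
Total recovery: £22,250 + £2,225 = £24,475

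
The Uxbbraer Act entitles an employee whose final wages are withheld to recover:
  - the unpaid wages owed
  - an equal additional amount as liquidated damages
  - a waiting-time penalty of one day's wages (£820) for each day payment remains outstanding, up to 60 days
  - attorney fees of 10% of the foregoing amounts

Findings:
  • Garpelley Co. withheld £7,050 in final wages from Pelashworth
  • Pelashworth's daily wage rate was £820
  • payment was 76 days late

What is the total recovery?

£69,630

Liquidated damages (equal amount): £7,050
Penalty days: min(76, 60) = 60
Waiting-time penalty: 60 × £820 = £49,200
Subtotal: £7,050 + £7,050 + £49,200 = £63,300
Attorney fees: 10% of £63,300 = £6,330
Total award: £63,300 + £6,330 = £69,630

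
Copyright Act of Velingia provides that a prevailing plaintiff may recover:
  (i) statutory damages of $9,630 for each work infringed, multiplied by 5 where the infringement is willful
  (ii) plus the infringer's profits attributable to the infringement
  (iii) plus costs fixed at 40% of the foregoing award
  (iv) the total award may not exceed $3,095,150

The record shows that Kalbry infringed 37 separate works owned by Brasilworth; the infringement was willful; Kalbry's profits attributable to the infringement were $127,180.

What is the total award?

Award: $2,672,222

Statutory damages: 37 × $9,630 = $356,310
Multiplied by 5: 5 × $356,310 = $1,781,550
Combined award: $1,781,550 + $127,180 = $1,908,730
Costs: 40% of $1,908,730 = $763,492
Award plus costs: $1,908,730 + $763,492 = $2,672,222
Cap at $3,095,150: $2,672,222 is within the cap, no reduction.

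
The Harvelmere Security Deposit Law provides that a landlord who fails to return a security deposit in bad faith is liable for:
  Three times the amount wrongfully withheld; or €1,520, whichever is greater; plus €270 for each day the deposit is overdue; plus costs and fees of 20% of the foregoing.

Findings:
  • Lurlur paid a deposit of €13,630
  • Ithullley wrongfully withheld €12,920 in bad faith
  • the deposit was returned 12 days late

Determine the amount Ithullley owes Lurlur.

Trebled: 3 × €12,920 = €38,760
Minimum €1,520: €38,760 meets the minimum, no increase.
Late-return penalty: 12 × €270 = €3,240
Damages plus late penalty: €38,760 + €3,240 = €42,000
Costs and fees: 20% of €42,000 = €8,400
Total recovery: €42,000 + €8,400 = €50,400

Recovery: €50,400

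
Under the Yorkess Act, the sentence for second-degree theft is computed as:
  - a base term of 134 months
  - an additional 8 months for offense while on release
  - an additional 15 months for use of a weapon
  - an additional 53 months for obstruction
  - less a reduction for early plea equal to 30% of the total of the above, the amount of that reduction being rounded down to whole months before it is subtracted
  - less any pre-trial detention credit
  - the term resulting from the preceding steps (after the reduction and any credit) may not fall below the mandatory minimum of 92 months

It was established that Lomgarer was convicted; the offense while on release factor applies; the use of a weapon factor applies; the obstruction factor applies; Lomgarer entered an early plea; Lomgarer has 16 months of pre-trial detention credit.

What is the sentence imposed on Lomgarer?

Offense while on release enhancement: +8 months
Use of a weapon enhancement: +15 months
Obstruction enhancement: +53 months
Adjusted term: 134 months + 8 months + 15 months + 53 months = 210 months
Early plea reduction: 30% of 210 months = 63 months (rounded down)
After reduction: 210 − 63 = 147 months
Less pre-trial detention credit: 147 months − 16 months = 131 months
Minimum 92 months: 131 months meets the minimum, no increase.

131 months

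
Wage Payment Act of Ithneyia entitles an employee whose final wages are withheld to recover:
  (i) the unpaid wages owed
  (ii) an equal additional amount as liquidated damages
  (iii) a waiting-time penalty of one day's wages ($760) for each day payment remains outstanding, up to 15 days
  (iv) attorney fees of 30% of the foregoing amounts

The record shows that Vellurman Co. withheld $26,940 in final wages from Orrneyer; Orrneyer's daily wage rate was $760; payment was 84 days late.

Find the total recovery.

$84,864

Liquidated damages (equal amount): $26,940
Penalty days: min(84, 15) = 15
Waiting-time penalty: 15 × $760 = $11,400
Subtotal: $26,940 + $26,940 + $11,400 = $65,280
Attorney fees: 30% of $65,280 = $19,584
Total award: $65,280 + $19,584 = $84,864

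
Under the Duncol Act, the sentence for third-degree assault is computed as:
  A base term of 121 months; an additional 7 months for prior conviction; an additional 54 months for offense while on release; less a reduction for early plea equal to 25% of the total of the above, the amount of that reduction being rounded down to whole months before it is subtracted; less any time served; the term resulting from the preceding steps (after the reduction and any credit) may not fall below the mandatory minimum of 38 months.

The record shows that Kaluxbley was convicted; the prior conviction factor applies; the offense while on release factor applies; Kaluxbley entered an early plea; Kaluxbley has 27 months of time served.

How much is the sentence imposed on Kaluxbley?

110 months

Prior conviction enhancement: +7 months
Offense while on release enhancement: +54 months
Adjusted term: 121 months + 7 months + 54 months = 182 months
Early plea reduction: 25% of 182 months = 45 months (rounded down)
After reduction: 182 − 45 = 137 months
Less time served: 137 months − 27 months = 110 months
Minimum 38 months: 110 months meets the minimum, no increase.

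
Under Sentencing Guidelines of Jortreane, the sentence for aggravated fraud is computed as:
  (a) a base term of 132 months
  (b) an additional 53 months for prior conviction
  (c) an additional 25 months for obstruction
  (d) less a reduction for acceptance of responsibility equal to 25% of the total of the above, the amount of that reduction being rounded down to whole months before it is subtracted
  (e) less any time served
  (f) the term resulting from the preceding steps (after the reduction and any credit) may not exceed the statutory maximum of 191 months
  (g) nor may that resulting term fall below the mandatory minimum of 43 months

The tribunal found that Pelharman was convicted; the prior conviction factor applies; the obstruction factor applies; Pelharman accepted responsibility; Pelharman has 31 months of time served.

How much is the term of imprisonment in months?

127 months

Prior conviction enhancement: +53 months
Obstruction enhancement: +25 months
Adjusted term: 132 months + 53 months + 25 months = 210 months
Acceptance of responsibility reduction: 25% of 210 months = 52 months (rounded down)
After reduction: 210 − 52 = 158 months
Less time served: 158 months − 31 months = 127 months
Cap at 191 months: 127 months is within the cap, no reduction.
Minimum 43 months: 127 months meets the minimum, no increase.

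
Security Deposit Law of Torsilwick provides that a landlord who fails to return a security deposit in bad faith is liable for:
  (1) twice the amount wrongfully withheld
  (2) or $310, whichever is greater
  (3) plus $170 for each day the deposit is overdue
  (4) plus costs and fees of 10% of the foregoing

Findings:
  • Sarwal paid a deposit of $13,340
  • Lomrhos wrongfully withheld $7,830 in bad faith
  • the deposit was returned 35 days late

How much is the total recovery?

Doubled: 2 × $7,830 = $15,660
Minimum $310: $15,660 meets the minimum, no increase.
Late-return penalty: 35 × $170 = $5,950
Damages plus late penalty: $15,660 + $5,950 = $21,610
Costs and fees: 10% of $21,610 = $2,161
Total recovery: $21,610 + $2,161 = $23,771

$23,771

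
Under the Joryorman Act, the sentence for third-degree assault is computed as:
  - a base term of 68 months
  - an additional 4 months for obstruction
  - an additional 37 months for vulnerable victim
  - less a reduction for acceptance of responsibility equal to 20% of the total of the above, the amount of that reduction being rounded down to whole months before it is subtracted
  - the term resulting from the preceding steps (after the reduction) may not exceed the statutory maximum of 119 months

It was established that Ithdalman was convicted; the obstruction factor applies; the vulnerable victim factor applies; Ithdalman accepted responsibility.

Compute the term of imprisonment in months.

88 months

Obstruction enhancement: +4 months
Vulnerable victim enhancement: +37 months
Adjusted term: 68 months + 4 months + 37 months = 109 months
Acceptance of responsibility reduction: 20% of 109 months = 21 months (rounded down)
After reduction: 109 − 21 = 88 months
Cap at 119 months: 88 months is within the cap, no reduction.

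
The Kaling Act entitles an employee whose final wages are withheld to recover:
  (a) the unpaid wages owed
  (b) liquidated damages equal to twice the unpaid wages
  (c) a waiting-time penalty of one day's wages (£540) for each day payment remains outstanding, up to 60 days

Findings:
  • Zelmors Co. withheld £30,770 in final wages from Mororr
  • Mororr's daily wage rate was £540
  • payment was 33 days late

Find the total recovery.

£110,130

Doubled: 2 × £30,770 = £61,540
Penalty days: min(33, 60) = 33
Waiting-time penalty: 33 × £540 = £17,820
Total award: £30,770 + £61,540 + £17,820 = £110,130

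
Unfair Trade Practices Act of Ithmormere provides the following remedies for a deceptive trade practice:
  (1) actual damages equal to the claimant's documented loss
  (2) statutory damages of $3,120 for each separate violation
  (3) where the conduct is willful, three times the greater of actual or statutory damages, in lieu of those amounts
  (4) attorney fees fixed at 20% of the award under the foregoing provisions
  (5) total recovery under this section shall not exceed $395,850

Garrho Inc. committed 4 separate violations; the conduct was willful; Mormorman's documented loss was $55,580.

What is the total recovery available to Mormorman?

Statutory damages: 4 × $3,120 = $12,480
Greater of actual damages ($55,580) or statutory damages ($12,480): $55,580
Trebled: 3 × $55,580 = $166,740
Attorney fees: 20% of $166,740 = $33,348
Total before cap: $166,740 + $33,348 = $200,088
Cap at $395,850: $200,088 is within the cap, no reduction.

$200,088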